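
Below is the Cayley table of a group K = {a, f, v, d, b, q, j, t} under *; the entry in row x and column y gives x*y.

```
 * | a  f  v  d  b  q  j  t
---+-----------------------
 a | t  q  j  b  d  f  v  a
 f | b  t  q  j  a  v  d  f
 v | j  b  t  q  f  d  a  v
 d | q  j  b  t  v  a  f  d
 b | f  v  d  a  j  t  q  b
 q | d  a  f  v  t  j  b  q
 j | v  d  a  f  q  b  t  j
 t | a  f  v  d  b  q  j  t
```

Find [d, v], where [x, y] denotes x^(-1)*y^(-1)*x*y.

Identity is t; from the table d^(-1) = d and v^(-1) = v.
d*v = b
b*d = a
a*v = j

j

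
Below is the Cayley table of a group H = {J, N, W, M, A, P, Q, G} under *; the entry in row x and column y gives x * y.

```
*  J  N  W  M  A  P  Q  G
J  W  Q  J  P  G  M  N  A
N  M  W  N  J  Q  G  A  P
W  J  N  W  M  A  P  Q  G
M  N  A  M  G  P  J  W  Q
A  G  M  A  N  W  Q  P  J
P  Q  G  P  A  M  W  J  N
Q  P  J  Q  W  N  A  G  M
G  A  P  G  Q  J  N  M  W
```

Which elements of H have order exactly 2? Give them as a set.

{A, G, J, N, P}

Identity is W. Compute the order of each non-identity element by repeated multiplication:
  J: J → W  (order 2)
  N: N → W  (order 2)
  M: M → G → Q → W  (order 4)
  A: A → W  (order 2)
  P: P → W  (order 2)
  Q: Q → G → M → W  (order 4)
  G: G → W  (order 2)
Elements of order 2: {A, G, J, N, P}.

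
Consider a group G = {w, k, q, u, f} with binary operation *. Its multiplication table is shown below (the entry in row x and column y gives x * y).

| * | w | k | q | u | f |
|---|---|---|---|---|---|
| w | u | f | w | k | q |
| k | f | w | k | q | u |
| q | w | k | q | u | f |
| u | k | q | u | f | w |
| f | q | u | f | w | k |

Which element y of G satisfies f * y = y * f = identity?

First locate the identity: row q matches the header, so q is the identity.
Scan row f for q: f * w = q. Hence f^(-1) = w.
(Structurally, G here is isomorphic to the cyclic group Z_5.)

w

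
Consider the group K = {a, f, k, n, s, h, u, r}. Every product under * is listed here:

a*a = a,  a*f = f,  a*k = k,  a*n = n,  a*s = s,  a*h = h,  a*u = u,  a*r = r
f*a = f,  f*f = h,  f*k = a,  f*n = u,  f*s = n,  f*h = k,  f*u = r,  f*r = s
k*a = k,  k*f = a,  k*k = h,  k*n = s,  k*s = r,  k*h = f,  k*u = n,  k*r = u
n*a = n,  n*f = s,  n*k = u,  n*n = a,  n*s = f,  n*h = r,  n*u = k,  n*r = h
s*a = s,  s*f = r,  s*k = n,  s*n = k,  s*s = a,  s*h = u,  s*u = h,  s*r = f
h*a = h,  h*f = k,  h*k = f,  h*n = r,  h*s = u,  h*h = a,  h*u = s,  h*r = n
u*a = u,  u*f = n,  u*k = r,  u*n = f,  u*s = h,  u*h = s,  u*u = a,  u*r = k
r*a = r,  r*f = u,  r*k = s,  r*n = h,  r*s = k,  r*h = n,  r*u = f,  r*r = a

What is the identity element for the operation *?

a

The identity e satisfies e * x = x for all x, so its row in the table reproduces the column headers.
Row a reads: a, f, k, n, s, h, u, r — exactly the header order. So a is the identity.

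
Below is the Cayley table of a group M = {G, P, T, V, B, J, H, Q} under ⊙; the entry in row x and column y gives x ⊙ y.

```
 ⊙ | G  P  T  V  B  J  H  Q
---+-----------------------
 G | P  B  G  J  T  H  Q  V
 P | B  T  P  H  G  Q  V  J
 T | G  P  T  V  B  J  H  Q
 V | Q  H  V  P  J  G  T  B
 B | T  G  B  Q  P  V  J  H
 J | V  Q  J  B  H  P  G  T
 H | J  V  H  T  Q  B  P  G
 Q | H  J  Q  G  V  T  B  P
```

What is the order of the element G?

4

The identity element is T (its row matches the header).
G^1 = G
G^2 = G ⊙ G = P
G^3 = P ⊙ G = B
G^4 = B ⊙ G = T
The first power of G equal to the identity is G^4, so ord(G) = 4.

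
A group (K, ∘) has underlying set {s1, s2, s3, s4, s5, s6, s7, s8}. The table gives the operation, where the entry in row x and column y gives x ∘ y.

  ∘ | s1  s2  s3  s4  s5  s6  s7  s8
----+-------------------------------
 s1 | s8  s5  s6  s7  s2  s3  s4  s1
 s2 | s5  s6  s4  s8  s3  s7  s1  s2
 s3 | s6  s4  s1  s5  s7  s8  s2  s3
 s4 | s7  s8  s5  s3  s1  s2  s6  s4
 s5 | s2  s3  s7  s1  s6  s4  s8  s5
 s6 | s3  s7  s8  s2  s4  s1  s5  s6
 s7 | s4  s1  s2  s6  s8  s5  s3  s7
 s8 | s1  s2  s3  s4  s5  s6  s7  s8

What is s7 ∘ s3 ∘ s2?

s7 ∘ s3 = s2
s2 ∘ s2 = s6

s6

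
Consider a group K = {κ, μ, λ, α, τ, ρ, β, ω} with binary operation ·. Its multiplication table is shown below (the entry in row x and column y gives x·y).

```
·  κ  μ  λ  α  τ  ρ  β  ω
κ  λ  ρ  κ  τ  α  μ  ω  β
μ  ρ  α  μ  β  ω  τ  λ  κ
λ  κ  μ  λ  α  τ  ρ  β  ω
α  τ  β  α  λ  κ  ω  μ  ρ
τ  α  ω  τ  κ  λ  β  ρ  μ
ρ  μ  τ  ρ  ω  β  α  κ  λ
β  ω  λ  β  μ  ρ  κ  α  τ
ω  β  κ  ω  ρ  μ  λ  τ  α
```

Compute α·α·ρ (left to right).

α·α = λ
λ·ρ = ρ

ρ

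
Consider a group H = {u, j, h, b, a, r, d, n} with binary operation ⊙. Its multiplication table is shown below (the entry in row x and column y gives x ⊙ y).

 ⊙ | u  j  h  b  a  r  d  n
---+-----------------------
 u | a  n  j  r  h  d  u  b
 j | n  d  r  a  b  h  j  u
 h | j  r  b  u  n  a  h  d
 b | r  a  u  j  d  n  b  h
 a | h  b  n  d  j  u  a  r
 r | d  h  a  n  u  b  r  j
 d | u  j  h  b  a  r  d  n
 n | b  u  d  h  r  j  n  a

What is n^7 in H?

n^1 = n
n^2 = n ⊙ n = a
n^3 = a ⊙ n = r
n^4 = r ⊙ n = j
n^5 = j ⊙ n = u
n^6 = u ⊙ n = b
n^7 = b ⊙ n = h

h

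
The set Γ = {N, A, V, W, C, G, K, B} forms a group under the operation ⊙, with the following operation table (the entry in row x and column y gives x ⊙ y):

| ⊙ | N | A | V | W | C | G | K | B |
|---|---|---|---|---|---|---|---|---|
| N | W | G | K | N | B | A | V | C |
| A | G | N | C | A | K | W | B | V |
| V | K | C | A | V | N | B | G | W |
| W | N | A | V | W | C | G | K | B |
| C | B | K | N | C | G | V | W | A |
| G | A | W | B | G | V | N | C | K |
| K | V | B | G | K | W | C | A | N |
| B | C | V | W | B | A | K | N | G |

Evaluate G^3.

G^1 = G
G^2 = G ⊙ G = N
G^3 = N ⊙ G = A

A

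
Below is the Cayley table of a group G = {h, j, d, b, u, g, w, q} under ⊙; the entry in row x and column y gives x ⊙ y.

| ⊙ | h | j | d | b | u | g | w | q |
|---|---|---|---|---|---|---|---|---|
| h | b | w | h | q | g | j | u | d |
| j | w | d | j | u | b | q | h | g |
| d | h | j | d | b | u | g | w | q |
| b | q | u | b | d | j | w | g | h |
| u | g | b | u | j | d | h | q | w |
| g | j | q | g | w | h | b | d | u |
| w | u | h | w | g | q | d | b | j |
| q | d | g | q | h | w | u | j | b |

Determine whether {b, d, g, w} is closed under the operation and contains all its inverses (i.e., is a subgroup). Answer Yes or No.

{b, d, g, w} contains the identity d.
Checking products: every product of two elements of {b, d, g, w} (read from the table) lies in {b, d, g, w}, so the set is closed.
In a finite group, a nonempty closed subset is a subgroup. So {b, d, g, w} ≤ G.

Yes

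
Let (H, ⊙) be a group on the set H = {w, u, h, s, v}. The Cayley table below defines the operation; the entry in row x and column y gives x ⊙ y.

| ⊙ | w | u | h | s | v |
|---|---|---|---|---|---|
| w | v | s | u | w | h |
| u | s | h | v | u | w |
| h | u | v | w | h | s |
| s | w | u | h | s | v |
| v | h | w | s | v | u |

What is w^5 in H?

s

w^1 = w
w^2 = w ⊙ w = v
w^3 = v ⊙ w = h
w^4 = h ⊙ w = u
w^5 = u ⊙ w = s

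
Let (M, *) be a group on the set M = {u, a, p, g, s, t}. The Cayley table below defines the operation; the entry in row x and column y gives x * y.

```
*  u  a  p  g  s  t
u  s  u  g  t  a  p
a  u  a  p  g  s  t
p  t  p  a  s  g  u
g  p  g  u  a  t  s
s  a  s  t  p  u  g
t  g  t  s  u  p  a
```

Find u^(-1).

First locate the identity: row a matches the header, so a is the identity.
Scan row u for a: u * s = a. Hence u^(-1) = s.

s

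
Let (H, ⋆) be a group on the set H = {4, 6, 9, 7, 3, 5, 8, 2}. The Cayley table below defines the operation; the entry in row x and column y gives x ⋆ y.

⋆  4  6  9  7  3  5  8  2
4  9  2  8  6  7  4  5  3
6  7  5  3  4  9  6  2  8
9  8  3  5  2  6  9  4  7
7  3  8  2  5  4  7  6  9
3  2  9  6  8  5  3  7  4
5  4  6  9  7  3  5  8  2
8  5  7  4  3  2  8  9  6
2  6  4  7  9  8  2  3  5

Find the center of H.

An element z is central iff its row equals its column in the table.
For 4: 4 ⋆ 3 = 7 ≠ 2 = 3 ⋆ 4, so 4 ∉ Z.
Checking each element this way leaves Z(H) = {5, 9}.

{5, 9}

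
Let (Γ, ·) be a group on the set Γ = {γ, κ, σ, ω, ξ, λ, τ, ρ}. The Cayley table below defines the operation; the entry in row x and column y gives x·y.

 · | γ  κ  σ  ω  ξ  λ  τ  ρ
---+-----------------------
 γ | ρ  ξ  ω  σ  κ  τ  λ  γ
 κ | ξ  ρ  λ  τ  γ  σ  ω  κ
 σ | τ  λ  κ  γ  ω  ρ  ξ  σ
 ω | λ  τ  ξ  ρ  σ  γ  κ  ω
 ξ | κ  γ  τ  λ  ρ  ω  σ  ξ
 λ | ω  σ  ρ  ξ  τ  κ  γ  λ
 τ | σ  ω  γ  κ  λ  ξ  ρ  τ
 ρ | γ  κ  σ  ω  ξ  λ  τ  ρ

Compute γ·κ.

Read row γ, column κ: γ·κ = ξ.

ξ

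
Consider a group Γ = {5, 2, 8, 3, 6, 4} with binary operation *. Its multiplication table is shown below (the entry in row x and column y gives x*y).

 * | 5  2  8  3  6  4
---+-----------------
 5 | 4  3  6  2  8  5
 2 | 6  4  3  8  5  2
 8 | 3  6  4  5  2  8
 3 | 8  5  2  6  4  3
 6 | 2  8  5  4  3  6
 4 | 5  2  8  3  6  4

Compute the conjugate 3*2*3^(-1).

8

The identity is 4. In row 3, the entry 4 sits in column 6, so 3^(-1) = 6.
3*2 = 5
5*6 = 8
(Structurally, Γ here is isomorphic to the symmetric group S_3.)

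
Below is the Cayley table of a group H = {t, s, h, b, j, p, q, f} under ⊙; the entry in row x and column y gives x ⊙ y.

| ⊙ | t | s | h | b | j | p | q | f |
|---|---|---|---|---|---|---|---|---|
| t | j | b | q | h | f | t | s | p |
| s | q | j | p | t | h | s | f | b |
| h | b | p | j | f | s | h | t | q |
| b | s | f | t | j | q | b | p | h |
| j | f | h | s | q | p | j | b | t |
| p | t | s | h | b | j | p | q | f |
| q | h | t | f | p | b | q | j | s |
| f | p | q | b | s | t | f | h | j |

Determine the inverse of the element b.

First locate the identity: row p matches the header, so p is the identity.
Scan row b for p: b ⊙ q = p. Hence b^(-1) = q.

q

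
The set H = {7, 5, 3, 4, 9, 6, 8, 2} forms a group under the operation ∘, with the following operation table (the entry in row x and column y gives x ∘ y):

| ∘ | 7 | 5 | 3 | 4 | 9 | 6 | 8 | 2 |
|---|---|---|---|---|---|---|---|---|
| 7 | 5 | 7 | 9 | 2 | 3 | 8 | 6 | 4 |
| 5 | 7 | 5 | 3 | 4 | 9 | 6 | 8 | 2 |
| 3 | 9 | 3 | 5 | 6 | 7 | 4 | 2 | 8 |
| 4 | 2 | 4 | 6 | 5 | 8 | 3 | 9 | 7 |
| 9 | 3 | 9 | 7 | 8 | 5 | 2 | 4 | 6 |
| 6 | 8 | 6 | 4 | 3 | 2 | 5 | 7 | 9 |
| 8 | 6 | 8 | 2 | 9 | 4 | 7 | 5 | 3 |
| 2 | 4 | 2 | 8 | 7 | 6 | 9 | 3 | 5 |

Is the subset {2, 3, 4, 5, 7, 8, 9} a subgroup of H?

8 ∘ 7 = 6, which is not in {2, 3, 4, 5, 7, 8, 9}.
The subset is not closed under ∘, so it is not a subgroup.
(Structurally, H here is isomorphic to the elementary abelian group (Z_2)^3.)

No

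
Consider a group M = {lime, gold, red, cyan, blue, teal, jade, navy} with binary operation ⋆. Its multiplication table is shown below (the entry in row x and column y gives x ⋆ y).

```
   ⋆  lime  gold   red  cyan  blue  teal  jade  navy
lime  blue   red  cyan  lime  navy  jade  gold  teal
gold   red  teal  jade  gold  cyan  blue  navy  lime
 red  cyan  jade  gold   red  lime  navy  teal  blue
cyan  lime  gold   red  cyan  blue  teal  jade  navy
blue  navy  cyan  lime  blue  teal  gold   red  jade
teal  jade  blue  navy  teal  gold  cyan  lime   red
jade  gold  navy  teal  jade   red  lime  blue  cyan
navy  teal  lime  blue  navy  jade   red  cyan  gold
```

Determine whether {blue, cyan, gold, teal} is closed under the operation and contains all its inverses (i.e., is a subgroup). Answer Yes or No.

{blue, cyan, gold, teal} contains the identity cyan.
Checking products: every product of two elements of {blue, cyan, gold, teal} (read from the table) lies in {blue, cyan, gold, teal}, so the set is closed.
In a finite group, a nonempty closed subset is a subgroup. So {blue, cyan, gold, teal} ≤ M.
(Structurally, M here is isomorphic to the cyclic group Z_8.)

Yes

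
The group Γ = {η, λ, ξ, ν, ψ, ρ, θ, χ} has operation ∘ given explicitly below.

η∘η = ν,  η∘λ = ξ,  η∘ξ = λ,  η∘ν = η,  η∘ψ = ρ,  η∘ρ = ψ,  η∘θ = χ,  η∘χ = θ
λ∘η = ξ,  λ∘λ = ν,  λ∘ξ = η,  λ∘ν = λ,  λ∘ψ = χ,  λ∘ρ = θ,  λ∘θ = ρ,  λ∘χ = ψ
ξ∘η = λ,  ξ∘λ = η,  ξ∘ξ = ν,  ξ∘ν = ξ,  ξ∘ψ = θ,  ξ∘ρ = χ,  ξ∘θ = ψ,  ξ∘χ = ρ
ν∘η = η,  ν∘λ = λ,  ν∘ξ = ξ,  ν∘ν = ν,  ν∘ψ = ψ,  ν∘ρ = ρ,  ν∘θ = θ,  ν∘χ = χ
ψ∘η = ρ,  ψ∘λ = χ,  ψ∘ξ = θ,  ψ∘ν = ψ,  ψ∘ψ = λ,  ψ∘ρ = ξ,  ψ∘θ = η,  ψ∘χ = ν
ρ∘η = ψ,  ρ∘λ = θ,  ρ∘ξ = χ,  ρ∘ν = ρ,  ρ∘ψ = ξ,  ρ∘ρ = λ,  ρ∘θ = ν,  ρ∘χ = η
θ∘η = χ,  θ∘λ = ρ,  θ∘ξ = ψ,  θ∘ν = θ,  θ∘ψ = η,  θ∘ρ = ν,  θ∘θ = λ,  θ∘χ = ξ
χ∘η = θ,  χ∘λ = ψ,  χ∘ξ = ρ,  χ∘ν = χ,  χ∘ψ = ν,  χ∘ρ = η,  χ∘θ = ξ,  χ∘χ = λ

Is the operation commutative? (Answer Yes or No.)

Check whether the table is symmetric across its main diagonal.
Every entry (row x, col y) equals the entry (row y, col x), so Γ is abelian.

Yes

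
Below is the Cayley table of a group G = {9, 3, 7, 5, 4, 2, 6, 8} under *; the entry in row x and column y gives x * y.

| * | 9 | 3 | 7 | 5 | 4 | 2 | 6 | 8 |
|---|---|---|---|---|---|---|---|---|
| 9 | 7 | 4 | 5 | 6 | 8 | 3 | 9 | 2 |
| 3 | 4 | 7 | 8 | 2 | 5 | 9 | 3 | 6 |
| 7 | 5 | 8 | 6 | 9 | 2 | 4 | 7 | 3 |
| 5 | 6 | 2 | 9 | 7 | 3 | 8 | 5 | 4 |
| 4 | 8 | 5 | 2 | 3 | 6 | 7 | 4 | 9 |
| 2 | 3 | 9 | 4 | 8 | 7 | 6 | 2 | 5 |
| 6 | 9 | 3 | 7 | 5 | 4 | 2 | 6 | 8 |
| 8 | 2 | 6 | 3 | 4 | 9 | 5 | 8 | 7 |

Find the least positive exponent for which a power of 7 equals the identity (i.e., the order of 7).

2

The identity element is 6 (its row matches the header).
7^1 = 7
7^2 = 7 * 7 = 6
The first power of 7 equal to the identity is 7^2, so ord(7) = 2.
(Structurally, G here is isomorphic to Z_2 x Z_4.)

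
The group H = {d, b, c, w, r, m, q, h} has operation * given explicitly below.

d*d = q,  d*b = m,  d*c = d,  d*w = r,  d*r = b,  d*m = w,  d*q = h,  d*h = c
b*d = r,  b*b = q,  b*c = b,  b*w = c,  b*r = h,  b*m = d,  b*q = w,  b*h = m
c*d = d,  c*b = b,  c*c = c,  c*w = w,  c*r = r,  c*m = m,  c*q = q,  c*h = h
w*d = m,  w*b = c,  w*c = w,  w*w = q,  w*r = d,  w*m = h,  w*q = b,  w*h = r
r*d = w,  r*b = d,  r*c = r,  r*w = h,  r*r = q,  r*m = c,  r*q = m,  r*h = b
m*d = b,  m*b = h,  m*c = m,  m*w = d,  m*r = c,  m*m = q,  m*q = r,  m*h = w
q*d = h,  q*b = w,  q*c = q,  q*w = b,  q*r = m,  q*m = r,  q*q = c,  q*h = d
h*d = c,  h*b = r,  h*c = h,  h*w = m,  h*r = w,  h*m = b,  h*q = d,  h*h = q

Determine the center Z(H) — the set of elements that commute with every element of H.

{c, q}

An element z is central iff its row equals its column in the table.
For m: m*b = h ≠ d = b*m, so m ∉ Z.
Checking each element this way leaves Z(H) = {c, q}.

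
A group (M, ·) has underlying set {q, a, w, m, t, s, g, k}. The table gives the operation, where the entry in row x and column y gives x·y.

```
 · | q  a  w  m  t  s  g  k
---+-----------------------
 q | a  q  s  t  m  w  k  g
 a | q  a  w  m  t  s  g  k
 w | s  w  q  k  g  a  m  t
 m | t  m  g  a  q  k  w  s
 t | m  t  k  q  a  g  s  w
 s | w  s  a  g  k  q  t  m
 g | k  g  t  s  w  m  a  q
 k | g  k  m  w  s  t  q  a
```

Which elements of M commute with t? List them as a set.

{a, m, q, t}

Compare row t with column t entry by entry.
q·t = m = t·q, so q commutes with t.
s·t = k but t·s = g, so s does not.
Collecting the elements that commute with t: C(t) = {a, m, q, t}.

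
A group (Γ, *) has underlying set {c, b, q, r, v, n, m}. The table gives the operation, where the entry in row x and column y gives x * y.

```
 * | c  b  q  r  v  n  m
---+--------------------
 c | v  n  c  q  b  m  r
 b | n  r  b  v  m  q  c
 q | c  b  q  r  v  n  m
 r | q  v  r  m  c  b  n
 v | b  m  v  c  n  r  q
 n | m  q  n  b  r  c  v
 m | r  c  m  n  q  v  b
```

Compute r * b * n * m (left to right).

r * b = v
v * n = r
r * m = n

n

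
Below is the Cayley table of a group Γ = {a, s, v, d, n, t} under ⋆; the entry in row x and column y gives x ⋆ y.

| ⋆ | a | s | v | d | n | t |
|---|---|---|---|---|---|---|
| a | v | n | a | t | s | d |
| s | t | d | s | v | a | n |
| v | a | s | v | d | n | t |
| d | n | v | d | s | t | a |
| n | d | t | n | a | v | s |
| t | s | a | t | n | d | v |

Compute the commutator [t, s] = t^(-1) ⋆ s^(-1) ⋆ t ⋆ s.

d

Identity is v; from the table t^(-1) = t and s^(-1) = d.
t ⋆ d = n
n ⋆ t = s
s ⋆ s = d
(Structurally, Γ here is isomorphic to the symmetric group S_3.)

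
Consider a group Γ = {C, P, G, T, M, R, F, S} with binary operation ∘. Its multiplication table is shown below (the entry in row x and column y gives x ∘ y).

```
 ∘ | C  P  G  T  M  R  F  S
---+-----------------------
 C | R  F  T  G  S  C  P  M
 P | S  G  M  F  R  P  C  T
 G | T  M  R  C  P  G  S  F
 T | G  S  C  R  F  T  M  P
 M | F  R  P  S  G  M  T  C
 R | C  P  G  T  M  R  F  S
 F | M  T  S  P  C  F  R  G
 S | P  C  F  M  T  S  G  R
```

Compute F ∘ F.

R

Read row F, column F: F ∘ F = R.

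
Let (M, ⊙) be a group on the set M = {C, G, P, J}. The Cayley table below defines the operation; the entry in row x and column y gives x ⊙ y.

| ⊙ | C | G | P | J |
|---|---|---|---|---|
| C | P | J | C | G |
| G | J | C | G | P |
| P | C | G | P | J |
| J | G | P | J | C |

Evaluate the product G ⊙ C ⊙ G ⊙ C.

G ⊙ C = J
J ⊙ G = P
P ⊙ C = C

C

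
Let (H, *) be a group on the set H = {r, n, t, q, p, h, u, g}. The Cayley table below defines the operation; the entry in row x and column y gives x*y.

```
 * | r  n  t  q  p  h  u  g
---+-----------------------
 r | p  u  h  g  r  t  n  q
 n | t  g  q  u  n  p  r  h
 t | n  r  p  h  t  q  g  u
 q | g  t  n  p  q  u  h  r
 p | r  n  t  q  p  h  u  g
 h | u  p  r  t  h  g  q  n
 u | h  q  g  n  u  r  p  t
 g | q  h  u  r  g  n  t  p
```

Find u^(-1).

u

First locate the identity: row p matches the header, so p is the identity.
Scan row u for p: u*u = p. Hence u^(-1) = u.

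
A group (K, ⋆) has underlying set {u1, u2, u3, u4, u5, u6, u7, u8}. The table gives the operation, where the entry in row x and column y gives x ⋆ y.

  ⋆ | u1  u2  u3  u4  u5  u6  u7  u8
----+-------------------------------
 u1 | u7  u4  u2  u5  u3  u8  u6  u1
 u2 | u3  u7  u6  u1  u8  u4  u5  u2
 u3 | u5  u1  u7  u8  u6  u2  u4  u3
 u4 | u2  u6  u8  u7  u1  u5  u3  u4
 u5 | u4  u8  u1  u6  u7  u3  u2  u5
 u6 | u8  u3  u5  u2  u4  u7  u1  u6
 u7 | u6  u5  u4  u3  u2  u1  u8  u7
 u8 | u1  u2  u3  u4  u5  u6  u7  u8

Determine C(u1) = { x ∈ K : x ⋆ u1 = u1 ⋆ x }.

Compare row u1 with column u1 entry by entry.
u7 ⋆ u1 = u6 = u1 ⋆ u7, so u7 commutes with u1.
u4 ⋆ u1 = u2 but u1 ⋆ u4 = u5, so u4 does not.
Collecting the elements that commute with u1: C(u1) = {u1, u6, u7, u8}.

{u1, u6, u7, u8}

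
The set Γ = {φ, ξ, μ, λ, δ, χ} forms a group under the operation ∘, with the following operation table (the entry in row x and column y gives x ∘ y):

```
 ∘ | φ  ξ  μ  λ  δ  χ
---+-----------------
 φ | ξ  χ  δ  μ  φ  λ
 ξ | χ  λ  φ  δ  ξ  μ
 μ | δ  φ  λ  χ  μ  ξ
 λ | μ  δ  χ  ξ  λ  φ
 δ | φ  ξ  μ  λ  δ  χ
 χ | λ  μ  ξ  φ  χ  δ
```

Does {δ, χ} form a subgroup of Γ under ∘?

{δ, χ} contains the identity δ.
Checking products: every product of two elements of {δ, χ} (read from the table) lies in {δ, χ}, so the set is closed.
In a finite group, a nonempty closed subset is a subgroup. So {δ, χ} ≤ Γ.

Yes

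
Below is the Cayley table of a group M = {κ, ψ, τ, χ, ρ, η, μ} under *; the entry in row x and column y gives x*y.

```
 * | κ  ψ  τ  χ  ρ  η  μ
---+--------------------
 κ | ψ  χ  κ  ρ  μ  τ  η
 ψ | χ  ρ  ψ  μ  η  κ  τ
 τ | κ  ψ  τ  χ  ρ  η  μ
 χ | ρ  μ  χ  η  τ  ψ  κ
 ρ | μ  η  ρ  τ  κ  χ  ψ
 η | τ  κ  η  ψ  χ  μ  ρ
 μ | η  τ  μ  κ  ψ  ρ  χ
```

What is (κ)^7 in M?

τ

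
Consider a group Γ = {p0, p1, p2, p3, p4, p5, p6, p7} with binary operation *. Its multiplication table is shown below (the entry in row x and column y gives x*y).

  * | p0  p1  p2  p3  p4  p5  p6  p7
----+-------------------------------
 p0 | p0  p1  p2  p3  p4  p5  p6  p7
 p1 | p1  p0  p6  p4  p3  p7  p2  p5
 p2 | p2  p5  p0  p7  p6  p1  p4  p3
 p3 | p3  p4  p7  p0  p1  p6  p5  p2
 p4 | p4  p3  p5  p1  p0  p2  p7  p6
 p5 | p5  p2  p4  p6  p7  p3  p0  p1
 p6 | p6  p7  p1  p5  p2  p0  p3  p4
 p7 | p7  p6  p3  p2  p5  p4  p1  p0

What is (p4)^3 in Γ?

p4^1 = p4
p4^2 = p4*p4 = p0
p4^3 = p0*p4 = p4

p4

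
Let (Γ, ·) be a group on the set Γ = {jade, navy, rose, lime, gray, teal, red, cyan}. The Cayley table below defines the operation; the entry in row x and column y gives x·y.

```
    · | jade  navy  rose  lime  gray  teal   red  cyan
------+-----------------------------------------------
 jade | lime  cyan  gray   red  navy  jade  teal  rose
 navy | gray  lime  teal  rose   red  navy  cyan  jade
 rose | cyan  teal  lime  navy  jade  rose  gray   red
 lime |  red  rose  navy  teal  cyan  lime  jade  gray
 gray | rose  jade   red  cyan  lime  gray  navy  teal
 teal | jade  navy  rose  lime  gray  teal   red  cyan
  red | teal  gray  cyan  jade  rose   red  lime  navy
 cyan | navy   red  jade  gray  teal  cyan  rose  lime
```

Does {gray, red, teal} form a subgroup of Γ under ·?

red·red = lime, which is not in {gray, red, teal}.
The subset is not closed under ·, so it is not a subgroup.

No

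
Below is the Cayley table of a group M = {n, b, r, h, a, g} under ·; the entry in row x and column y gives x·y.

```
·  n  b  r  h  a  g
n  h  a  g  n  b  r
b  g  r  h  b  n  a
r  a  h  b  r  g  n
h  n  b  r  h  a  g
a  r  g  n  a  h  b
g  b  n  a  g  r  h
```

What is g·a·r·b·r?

g·a = r
r·r = b
b·b = r
r·r = b
(Structurally, M here is isomorphic to the symmetric group S_3.)

b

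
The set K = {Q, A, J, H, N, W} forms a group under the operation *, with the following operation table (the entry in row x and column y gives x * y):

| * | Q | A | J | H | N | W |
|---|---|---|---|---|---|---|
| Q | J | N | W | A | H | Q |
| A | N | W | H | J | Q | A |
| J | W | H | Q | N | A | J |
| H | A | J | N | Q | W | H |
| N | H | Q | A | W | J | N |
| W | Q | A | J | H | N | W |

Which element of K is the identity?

W

The identity e satisfies e * x = x for all x, so its row in the table reproduces the column headers.
Row W reads: Q, A, J, H, N, W — exactly the header order. So W is the identity.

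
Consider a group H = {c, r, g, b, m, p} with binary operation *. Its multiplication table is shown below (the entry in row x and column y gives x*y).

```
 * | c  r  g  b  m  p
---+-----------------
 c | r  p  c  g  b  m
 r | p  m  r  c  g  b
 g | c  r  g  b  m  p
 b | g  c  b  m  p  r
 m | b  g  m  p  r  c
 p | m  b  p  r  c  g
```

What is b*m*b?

b*m = p
p*b = r

r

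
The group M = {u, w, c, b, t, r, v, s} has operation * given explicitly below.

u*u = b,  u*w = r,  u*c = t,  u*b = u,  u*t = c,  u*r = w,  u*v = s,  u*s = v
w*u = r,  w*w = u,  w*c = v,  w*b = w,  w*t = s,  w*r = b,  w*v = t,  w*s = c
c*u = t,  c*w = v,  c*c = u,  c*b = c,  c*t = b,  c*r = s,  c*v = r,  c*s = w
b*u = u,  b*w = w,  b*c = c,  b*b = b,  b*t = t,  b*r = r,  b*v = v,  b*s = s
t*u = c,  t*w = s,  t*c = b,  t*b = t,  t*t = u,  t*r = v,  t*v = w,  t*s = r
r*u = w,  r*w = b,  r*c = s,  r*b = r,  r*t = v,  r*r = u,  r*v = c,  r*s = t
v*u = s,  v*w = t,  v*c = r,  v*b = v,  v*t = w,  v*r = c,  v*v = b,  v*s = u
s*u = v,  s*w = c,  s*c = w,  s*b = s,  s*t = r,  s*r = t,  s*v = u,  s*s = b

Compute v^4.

v^1 = v
v^2 = v*v = b
v^3 = b*v = v
v^4 = v*v = b

b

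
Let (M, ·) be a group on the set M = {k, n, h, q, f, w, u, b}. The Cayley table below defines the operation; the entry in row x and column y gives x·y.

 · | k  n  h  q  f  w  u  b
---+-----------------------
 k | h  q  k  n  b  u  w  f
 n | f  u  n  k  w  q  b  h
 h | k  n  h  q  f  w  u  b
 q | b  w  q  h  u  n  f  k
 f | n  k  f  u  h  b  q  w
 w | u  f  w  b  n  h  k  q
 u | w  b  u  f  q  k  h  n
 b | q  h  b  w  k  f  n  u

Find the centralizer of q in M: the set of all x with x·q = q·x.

{f, h, q, u}

Compare row q with column q entry by entry.
f·q = u = q·f, so f commutes with q.
k·q = n but q·k = b, so k does not.
Collecting the elements that commute with q: C(q) = {f, h, q, u}.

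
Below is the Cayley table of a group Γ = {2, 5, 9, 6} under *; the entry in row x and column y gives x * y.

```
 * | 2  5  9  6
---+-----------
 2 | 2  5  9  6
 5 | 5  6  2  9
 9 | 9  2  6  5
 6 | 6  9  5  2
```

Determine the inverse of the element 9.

5

First locate the identity: row 2 matches the header, so 2 is the identity.
Scan row 9 for 2: 9 * 5 = 2. Hence 9^(-1) = 5.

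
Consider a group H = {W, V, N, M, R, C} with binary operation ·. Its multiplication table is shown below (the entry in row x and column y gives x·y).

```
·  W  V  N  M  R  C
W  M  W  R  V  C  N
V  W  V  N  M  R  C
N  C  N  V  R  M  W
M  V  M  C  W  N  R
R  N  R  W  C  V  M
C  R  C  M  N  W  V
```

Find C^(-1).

First locate the identity: row V matches the header, so V is the identity.
Scan row C for V: C·C = V. Hence C^(-1) = C.

C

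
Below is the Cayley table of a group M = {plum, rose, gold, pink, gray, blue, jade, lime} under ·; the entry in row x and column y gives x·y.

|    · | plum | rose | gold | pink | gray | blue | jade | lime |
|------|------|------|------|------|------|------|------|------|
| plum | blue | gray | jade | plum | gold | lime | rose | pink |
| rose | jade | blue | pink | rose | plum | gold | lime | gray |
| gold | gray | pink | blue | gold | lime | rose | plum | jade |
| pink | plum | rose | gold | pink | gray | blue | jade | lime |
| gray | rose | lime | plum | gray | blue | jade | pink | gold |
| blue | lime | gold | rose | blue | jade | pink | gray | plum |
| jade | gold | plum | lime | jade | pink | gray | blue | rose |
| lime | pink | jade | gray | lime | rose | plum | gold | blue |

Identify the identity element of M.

pink

The identity e satisfies e·x = x for all x, so its row in the table reproduces the column headers.
Row pink reads: plum, rose, gold, pink, gray, blue, jade, lime — exactly the header order. So pink is the identity.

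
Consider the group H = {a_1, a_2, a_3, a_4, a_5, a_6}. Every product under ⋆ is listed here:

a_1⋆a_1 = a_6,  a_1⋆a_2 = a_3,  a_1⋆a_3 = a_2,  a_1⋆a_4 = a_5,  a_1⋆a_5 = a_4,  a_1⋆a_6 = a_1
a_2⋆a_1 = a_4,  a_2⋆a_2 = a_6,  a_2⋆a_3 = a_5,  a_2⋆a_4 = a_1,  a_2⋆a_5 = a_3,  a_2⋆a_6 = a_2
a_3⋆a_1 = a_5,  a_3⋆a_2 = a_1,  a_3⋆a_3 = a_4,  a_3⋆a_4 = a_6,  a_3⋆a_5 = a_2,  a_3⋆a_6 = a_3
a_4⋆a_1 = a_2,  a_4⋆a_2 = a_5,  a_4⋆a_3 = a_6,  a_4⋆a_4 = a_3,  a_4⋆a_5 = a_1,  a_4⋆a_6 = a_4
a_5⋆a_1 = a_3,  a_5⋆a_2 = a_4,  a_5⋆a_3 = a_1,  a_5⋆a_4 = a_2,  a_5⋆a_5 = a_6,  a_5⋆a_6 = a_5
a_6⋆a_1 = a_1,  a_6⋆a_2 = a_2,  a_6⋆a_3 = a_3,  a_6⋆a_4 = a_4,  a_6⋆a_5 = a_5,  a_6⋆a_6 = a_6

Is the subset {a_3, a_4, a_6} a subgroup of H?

Yes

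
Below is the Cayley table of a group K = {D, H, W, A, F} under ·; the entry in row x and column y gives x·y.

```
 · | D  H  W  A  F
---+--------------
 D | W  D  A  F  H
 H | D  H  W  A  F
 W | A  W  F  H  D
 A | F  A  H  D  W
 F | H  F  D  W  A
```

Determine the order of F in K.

5

The identity element is H (its row matches the header).
F^1 = F
F^2 = F·F = A
F^3 = A·F = W
F^4 = W·F = D
F^5 = D·F = H
The first power of F equal to the identity is F^5, so ord(F) = 5.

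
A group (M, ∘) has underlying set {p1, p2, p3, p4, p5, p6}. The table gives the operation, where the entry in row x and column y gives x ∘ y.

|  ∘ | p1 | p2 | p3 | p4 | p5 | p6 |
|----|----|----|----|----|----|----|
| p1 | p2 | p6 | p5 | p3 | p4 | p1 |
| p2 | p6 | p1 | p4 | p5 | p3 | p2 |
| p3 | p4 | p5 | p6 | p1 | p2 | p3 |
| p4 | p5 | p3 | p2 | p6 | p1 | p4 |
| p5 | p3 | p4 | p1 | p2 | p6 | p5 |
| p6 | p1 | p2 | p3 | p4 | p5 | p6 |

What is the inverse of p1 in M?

p2

First locate the identity: row p6 matches the header, so p6 is the identity.
Scan row p1 for p6: p1 ∘ p2 = p6. Hence p1^(-1) = p2.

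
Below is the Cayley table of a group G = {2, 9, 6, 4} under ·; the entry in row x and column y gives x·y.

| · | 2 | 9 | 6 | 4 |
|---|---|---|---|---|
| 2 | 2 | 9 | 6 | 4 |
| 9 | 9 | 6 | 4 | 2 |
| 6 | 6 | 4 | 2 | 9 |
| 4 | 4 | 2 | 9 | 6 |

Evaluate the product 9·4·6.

6

9·4 = 2
2·6 = 6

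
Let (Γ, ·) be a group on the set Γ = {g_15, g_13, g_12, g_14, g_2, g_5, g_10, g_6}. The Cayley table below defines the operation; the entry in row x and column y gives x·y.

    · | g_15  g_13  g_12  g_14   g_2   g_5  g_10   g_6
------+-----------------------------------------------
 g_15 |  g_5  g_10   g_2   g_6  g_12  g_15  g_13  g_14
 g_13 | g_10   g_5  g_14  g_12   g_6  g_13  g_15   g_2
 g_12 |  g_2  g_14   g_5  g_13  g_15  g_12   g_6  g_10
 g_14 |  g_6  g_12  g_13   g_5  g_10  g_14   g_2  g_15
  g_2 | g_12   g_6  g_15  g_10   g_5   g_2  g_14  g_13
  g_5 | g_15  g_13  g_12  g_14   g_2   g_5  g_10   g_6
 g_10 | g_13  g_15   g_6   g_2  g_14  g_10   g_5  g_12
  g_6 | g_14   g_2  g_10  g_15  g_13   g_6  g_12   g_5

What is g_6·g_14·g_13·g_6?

g_12

g_6·g_14 = g_15
g_15·g_13 = g_10
g_10·g_6 = g_12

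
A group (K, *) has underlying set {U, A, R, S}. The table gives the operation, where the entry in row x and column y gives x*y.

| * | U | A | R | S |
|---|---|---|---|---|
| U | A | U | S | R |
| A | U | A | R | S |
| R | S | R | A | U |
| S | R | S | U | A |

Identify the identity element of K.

A

The identity e satisfies e*x = x for all x, so its row in the table reproduces the column headers.
Row A reads: U, A, R, S — exactly the header order. So A is the identity.
(Structurally, K here is isomorphic to the Klein four-group V_4.)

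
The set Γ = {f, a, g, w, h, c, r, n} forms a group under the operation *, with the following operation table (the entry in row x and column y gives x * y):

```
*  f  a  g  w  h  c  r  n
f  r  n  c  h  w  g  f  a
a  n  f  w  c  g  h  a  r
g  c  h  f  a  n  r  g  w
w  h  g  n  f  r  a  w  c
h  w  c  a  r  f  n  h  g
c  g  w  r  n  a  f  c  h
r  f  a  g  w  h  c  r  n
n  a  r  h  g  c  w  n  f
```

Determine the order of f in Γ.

The identity element is r (its row matches the header).
f^1 = f
f^2 = f * f = r
The first power of f equal to the identity is f^2, so ord(f) = 2.
(Structurally, Γ here is isomorphic to the quaternion group Q_8.)

2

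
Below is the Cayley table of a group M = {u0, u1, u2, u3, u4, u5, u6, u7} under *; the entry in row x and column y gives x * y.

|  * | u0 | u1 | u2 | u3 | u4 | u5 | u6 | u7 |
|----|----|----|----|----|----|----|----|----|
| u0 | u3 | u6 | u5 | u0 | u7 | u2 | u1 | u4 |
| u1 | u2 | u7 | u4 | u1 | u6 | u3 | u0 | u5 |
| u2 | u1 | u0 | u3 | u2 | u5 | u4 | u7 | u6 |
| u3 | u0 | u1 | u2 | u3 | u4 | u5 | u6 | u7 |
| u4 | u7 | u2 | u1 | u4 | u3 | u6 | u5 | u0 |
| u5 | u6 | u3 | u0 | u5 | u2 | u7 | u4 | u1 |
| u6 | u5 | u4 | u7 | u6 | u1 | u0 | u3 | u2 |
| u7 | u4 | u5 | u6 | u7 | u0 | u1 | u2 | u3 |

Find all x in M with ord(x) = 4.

Identity is u3. Compute the order of each non-identity element by repeated multiplication:
  u0: u0 → u3  (order 2)
  u1: u1 → u7 → u5 → u3  (order 4)
  u2: u2 → u3  (order 2)
  u4: u4 → u3  (order 2)
  u5: u5 → u7 → u1 → u3  (order 4)
  u6: u6 → u3  (order 2)
  u7: u7 → u3  (order 2)
Elements of order 4: {u1, u5}.

{u1, u5}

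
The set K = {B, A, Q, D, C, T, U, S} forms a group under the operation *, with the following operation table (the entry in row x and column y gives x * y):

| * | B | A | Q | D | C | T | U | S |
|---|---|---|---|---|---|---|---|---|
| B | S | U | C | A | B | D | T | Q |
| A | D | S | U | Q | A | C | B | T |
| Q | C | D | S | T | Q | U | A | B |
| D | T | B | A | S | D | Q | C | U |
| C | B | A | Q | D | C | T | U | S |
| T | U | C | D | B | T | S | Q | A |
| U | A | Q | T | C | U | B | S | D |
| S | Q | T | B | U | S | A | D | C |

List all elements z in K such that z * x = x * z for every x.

{C, S}

An element z is central iff its row equals its column in the table.
For B: B * A = U ≠ D = A * B, so B ∉ Z.
Checking each element this way leaves Z(K) = {C, S}.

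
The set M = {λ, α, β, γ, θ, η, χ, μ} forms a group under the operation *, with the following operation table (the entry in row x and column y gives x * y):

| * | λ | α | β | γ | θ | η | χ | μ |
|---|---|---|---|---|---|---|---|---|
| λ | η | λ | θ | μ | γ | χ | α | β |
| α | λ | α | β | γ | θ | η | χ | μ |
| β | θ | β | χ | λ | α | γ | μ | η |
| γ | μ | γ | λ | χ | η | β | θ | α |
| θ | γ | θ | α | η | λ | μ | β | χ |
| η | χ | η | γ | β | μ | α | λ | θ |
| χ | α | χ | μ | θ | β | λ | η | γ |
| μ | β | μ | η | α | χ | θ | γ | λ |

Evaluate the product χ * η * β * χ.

χ * η = λ
λ * β = θ
θ * χ = β

β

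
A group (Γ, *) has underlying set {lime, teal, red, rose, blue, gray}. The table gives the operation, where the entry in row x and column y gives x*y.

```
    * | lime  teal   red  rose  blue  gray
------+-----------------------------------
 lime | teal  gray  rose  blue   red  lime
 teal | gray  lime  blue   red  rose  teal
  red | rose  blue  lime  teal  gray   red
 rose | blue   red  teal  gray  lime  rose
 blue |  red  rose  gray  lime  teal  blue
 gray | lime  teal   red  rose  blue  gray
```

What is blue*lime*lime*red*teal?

lime

blue*lime = red
red*lime = rose
rose*red = teal
teal*teal = lime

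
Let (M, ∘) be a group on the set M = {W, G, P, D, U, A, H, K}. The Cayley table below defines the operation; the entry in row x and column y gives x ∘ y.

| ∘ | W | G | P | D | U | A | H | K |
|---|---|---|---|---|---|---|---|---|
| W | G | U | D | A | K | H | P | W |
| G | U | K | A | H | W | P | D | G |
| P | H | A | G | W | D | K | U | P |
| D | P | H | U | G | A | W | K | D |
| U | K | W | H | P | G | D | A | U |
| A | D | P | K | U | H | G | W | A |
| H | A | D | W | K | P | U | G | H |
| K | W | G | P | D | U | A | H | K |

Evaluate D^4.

D^1 = D
D^2 = D ∘ D = G
D^3 = G ∘ D = H
D^4 = H ∘ D = K

K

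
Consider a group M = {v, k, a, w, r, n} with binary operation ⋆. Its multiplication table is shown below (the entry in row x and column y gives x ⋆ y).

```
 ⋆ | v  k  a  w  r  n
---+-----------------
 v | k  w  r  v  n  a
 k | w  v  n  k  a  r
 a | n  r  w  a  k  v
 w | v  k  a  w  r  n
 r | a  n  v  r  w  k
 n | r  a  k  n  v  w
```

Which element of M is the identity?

w

The identity e satisfies e ⋆ x = x for all x, so its row in the table reproduces the column headers.
Row w reads: v, k, a, w, r, n — exactly the header order. So w is the identity.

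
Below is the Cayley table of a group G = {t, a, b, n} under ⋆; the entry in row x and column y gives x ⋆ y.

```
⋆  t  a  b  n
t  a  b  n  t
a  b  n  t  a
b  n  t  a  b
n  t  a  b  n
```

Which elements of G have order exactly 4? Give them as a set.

{b, t}

Identity is n. Compute the order of each non-identity element by repeated multiplication:
  t: t → a → b → n  (order 4)
  a: a → n  (order 2)
  b: b → a → t → n  (order 4)
Elements of order 4: {b, t}.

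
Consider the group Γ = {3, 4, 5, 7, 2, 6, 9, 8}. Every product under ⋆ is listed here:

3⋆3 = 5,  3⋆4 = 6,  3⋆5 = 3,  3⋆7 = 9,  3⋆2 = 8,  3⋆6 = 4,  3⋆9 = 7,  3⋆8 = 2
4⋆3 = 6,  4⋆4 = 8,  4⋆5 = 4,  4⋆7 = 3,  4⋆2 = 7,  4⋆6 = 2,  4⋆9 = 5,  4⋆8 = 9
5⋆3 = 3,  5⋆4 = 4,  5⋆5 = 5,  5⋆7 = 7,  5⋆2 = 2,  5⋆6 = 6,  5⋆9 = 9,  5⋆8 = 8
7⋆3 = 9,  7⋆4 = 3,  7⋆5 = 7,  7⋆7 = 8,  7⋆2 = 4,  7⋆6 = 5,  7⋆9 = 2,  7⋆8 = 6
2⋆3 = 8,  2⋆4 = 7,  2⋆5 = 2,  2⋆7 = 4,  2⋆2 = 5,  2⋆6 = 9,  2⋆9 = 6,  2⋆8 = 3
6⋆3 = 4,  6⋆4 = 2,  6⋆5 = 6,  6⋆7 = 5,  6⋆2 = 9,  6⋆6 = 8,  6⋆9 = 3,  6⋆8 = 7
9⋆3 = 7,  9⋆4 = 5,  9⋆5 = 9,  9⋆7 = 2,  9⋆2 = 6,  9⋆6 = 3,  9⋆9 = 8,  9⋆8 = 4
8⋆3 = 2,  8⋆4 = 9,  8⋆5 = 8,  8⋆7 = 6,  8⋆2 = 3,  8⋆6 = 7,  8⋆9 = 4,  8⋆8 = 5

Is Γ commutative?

Check whether the table is symmetric across its main diagonal.
Every entry (row x, col y) equals the entry (row y, col x), so Γ is abelian.

Yes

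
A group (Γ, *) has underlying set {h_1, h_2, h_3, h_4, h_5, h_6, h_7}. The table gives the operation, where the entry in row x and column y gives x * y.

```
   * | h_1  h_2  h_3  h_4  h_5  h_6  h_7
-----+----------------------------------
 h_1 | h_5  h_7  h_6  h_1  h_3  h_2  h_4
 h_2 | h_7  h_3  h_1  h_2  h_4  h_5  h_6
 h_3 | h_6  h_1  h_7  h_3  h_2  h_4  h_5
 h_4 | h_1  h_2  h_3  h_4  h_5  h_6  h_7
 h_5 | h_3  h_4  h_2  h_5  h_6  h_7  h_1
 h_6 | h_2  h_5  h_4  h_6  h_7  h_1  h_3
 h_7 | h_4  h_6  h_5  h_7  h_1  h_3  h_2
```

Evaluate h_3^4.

h_2

h_3^1 = h_3
h_3^2 = h_3 * h_3 = h_7
h_3^3 = h_7 * h_3 = h_5
h_3^4 = h_5 * h_3 = h_2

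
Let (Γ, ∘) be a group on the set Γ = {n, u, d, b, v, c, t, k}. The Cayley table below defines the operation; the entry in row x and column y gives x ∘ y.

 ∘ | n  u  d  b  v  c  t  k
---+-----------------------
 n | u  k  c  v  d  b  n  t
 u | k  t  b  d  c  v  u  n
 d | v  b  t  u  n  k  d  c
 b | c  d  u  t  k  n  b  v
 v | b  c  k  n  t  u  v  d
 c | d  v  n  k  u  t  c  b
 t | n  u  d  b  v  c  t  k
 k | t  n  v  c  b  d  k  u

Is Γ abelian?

No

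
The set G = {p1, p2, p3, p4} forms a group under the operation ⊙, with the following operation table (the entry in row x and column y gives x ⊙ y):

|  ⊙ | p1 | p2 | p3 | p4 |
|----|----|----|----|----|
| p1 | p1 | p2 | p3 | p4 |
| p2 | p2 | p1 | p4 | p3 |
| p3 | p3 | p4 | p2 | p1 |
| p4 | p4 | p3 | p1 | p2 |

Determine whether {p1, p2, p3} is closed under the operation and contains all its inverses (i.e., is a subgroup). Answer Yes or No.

No

p2 ⊙ p3 = p4, which is not in {p1, p2, p3}.
The subset is not closed under ⊙, so it is not a subgroup.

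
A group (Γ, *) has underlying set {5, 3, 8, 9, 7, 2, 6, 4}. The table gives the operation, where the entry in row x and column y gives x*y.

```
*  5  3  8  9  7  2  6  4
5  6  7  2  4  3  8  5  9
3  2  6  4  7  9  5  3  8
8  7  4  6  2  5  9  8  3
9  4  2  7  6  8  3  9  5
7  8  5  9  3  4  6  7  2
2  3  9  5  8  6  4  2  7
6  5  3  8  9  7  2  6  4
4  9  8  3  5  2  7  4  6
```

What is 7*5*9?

7*5 = 8
8*9 = 2

2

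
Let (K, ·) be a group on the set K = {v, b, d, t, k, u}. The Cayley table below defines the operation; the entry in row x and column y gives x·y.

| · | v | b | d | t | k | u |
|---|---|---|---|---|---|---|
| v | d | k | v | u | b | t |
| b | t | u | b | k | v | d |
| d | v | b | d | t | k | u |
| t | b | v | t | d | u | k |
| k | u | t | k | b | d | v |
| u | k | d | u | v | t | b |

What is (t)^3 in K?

t^1 = t
t^2 = t·t = d
t^3 = d·t = t

t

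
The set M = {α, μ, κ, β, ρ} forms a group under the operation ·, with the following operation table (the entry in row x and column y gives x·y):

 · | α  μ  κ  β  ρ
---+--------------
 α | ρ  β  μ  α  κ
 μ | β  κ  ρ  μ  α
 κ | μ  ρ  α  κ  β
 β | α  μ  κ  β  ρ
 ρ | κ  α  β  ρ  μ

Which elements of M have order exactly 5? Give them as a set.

{α, κ, μ, ρ}

Identity is β. Compute the order of each non-identity element by repeated multiplication:
  α: α → ρ → κ → μ → β  (order 5)
  μ: μ → κ → ρ → α → β  (order 5)
  κ: κ → α → μ → ρ → β  (order 5)
  ρ: ρ → μ → α → κ → β  (order 5)
Elements of order 5: {α, κ, μ, ρ}.
(Structurally, M here is isomorphic to the cyclic group Z_5.)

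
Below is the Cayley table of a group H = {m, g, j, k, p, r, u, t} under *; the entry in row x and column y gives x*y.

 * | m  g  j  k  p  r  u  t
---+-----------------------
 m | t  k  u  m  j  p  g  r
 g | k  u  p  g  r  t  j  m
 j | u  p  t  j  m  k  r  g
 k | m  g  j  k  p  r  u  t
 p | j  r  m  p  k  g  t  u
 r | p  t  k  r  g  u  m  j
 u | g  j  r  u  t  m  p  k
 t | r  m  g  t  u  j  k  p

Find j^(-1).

First locate the identity: row k matches the header, so k is the identity.
Scan row j for k: j*r = k. Hence j^(-1) = r.
(Structurally, H here is isomorphic to the cyclic group Z_8.)

r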